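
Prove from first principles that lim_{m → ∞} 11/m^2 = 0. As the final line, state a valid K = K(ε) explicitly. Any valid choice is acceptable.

K = (11/ε)^{1/2}

Let ε > 0 be given. For m ≥ 1, |11/m^2 − 0| = 11/m^2.
11/m^2 < ε ⇔ m^2 > 11/ε ⇔ m > (11/ε)^{1/2}.
Take K = (11/ε)^{1/2}. Then m > K implies 11/m^2 < ε.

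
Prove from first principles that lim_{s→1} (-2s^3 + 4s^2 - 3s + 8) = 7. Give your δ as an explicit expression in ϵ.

δ = min(2, ϵ/25)

Fix ϵ > 0. We want δ > 0 such that 0 < |s − 1| < δ implies |(-2s^3 + 4s^2 - 3s + 8) − 7| < ϵ.
(-2s^3 + 4s^2 - 3s + 8) − 7 = -2s^3 + 4s^2 - 3s + 1 = (s − 1)(-2s^2 + 2s - 1).
So |(-2s^3 + 4s^2 - 3s + 8) − 7| = |s − 1|·|-2s^2 + 2s - 1|.
Require δ ≤ 2. Then |s − 1| < 2 gives |s| < 3, and by the triangle inequality |-2s^2 + 2s - 1| ≤ 2·3^2 + 2·3 + 1 = 25.
Hence |(-2s^3 + 4s^2 - 3s + 8) − 7| ≤ 25|s − 1| < ϵ provided |s − 1| < ϵ/25.
Take δ = min(2, ϵ/25). Then 0 < |s − 1| < δ gives both |s − 1| < 2 and |s − 1| < ϵ/25, so |(-2s^3 + 4s^2 - 3s + 8) − 7| < ϵ.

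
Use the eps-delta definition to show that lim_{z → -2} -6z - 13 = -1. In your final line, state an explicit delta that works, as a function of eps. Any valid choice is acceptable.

delta = eps/6

Suppose eps > 0. We need delta > 0 so that 0 < |z + 2| < delta implies |(-6z - 13) + 1| < eps.
Since (-6z - 13) + 1 = -6(z + 2), we have |(-6z - 13) + 1| = 6|z + 2|.
Thus it suffices that |z + 2| < eps/6.
Choosing delta = eps/6 gives |(-6z - 13) + 1| = 6|z + 2| < eps whenever |z + 2| < delta.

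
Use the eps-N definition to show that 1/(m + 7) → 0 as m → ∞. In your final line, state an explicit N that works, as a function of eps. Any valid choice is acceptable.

Let eps > 0. For m ≥ 1, |1/(m + 7) − 0| = 1/(m + 7) ≤ 1/m.
We need 1/m < eps, i.e. m > 1/eps.
Take N = 1/eps. If m > N then |1/(m + 7)| ≤ 1/m < eps.

N = 1/eps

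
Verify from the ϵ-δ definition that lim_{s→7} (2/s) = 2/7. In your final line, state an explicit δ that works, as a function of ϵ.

δ = min(7/2, (49/4)ϵ)

Let ϵ > 0 be given. We seek δ > 0 such that 0 < |s − 7| < δ implies |2/s − (2/7)| < ϵ.
|2/s − (2/7)| = 2·|7 − s|/(7·|s|) = 2|s − 7|/(7|s|).
Require δ ≤ 7/2 so that |s| > 7 − 7/2 = 7/2, hence 7|s| > 49/2.
Then |2/s − (2/7)| < 2|s − 7|/(49/2), which is < ϵ when |s − 7| < (49/4)ϵ.
Take δ = min(7/2, (49/4)ϵ). Then 0 < |s − 7| < δ gives both |s − 7| < 7/2 and |s − 7| < (49/4)ϵ, so |2/s − (2/7)| < ϵ.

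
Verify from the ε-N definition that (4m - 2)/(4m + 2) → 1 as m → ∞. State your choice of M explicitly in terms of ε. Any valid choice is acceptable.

Suppose ε > 0. For m ≥ 1, |(4m - 2)/(4m + 2) − 1| = |-16|/(4(4m + 2)) = 16/(4(4m + 2)).
Since 4m + 2 ≥ 4m for m ≥ 1, this is ≤ 16/(4·4m) = 1/m.
So |(4m - 2)/(4m + 2) − 1| < ε whenever m > 1/ε.
Take M = 1/ε. If m > M then |(4m - 2)/(4m + 2) − 1| ≤ 1/m < ε.

M = 1/ε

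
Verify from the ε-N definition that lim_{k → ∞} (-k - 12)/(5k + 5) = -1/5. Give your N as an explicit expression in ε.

Let ε > 0. For k ≥ 1, |(-k - 12)/(5k + 5) + 1/5| = |-55|/(5(5k + 5)) = 55/(5(5k + 5)).
Since 5k + 5 ≥ 5k for k ≥ 1, this is ≤ 55/(5·5k) = (11/5)/k.
So |(-k - 12)/(5k + 5) + 1/5| < ε whenever k > (11/5)/ε.
Take N = (11/5)/ε. If k > N then |(-k - 12)/(5k + 5) + 1/5| ≤ (11/5)/k < ε.

N = (11/5)/ε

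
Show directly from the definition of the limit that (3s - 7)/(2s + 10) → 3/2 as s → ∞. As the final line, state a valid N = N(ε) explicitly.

Let ε > 0 be given. We seek N > 0 such that s > N implies |(3s - 7)/(2s + 10) − (3/2)| < ε.
(3s - 7)/(2s + 10) − (3/2) = (2(3s - 7) − 3(2s + 10)) / (2(2s + 10)) = -44/(2(2s + 10)).
For s > 0 we have 2s + 10 > 2s, so |(3s - 7)/(2s + 10) − (3/2)| = 44/(2(2s + 10)) < 44/(2·2s) = 11/s.
Thus |(3s - 7)/(2s + 10) − (3/2)| < ε whenever s > 11/ε.
Take N = 11/ε. If s > N then |(3s - 7)/(2s + 10) − (3/2)| < 11/s < ε.

N = 11/ε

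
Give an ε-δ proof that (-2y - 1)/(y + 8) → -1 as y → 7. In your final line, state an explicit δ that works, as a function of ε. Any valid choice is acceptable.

Let ε > 0 be given. We want δ > 0 with 0 < |y − 7| < δ ⇒ |(-2y - 1)/(y + 8) + 1| < ε.
Combining over a common denominator, (-2y - 1)/(y + 8) + 1 = [(-2y - 1)·15 − (-15)·(y + 8)] / [15·(y + 8)] = -15(y − 7) / (15(y + 8)).
So |(-2y - 1)/(y + 8) + 1| = 15|y − 7| / (15·|y + 8|).
Restrict δ ≤ 15/2. Then |y − 7| < 15/2 gives |y + 8| = |(y − 7) + 15| ≥ 15 − 15/2 = 15/2.
Hence |(-2y - 1)/(y + 8) + 1| < 15|y − 7|/(15·(15/2)) = (2/15)|y − 7|, which is < ε once |y − 7| < (15/2)ε.
Take δ = min(15/2, (15/2)ε). Then 0 < |y − 7| < δ forces both bounds, so |(-2y - 1)/(y + 8) + 1| < ε.

δ = min(15/2, (15/2)ε)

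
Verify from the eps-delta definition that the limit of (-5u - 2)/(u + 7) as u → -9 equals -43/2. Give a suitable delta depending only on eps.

Fix eps > 0. We want delta > 0 with 0 < |u + 9| < delta ⇒ |(-5u - 2)/(u + 7) + 43/2| < eps.
Combining over a common denominator, (-5u - 2)/(u + 7) + 43/2 = [(-5u - 2)·(-2) − 43·(u + 7)] / [(-2)·(u + 7)] = -33(u + 9) / ((-2)(u + 7)).
So |(-5u - 2)/(u + 7) + 43/2| = 33|u + 9| / (2·|u + 7|).
Restrict delta ≤ 1. Then |u + 9| < 1 gives |u + 7| = |(u + 9) + (-2)| ≥ 2 − 1 = 1.
Hence |(-5u - 2)/(u + 7) + 43/2| < 33|u + 9|/(2·1) = (33/2)|u + 9|, which is < eps once |u + 9| < (2/33)eps.
Take delta = min(1, (2/33)eps). Then 0 < |u + 9| < delta forces both bounds, so |(-5u - 2)/(u + 7) + 43/2| < eps.

delta = min(1, (2/33)eps)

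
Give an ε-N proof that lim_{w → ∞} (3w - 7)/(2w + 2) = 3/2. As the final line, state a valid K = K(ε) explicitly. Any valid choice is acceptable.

Let ε > 0 be given. We seek K > 0 such that w > K implies |(3w - 7)/(2w + 2) − (3/2)| < ε.
(3w - 7)/(2w + 2) − (3/2) = (2(3w - 7) − 3(2w + 2)) / (2(2w + 2)) = -20/(2(2w + 2)).
For w > 0 we have 2w + 2 > 2w, so |(3w - 7)/(2w + 2) − (3/2)| = 20/(2(2w + 2)) < 20/(2·2w) = 5/w.
Thus |(3w - 7)/(2w + 2) − (3/2)| < ε whenever w > 5/ε.
Take K = 5/ε. If w > K then |(3w - 7)/(2w + 2) − (3/2)| < 5/w < ε.

K = 5/ε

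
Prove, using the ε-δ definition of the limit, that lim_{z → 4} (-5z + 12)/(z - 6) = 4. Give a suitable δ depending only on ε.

Let ε > 0 be given. We want δ > 0 with 0 < |z − 4| < δ ⇒ |(-5z + 12)/(z - 6) − 4| < ε.
Combining over a common denominator, (-5z + 12)/(z - 6) − 4 = [(-5z + 12)·(-2) − (-8)·(z - 6)] / [(-2)·(z - 6)] = 18(z − 4) / ((-2)(z - 6)).
So |(-5z + 12)/(z - 6) − 4| = 18|z − 4| / (2·|z − 6|).
Require δ ≤ 1, so |z − 6| ≥ |-2| − |z − 4| > 2 − 1 = 1.
Hence |(-5z + 12)/(z - 6) − 4| < 18|z − 4|/(2·1) = 9|z − 4|, which is < ε once |z − 4| < (1/9)ε.
Take δ = min(1, (1/9)ε). Then 0 < |z − 4| < δ forces both bounds, so |(-5z + 12)/(z - 6) − 4| < ε.

δ = min(1, (1/9)ε)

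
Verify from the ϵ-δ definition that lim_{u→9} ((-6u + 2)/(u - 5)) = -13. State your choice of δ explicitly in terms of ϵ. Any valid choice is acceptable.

Let ϵ > 0. We want δ > 0 with 0 < |u − 9| < δ ⇒ |(-6u + 2)/(u - 5) + 13| < ϵ.
Combining over a common denominator, (-6u + 2)/(u - 5) + 13 = [(-6u + 2)·4 − (-52)·(u - 5)] / [4·(u - 5)] = 28(u − 9) / (4(u - 5)).
So |(-6u + 2)/(u - 5) + 13| = 28|u − 9| / (4·|u − 5|).
Require δ ≤ 2, so |u − 5| ≥ |4| − |u − 9| > 4 − 2 = 2.
Hence |(-6u + 2)/(u - 5) + 13| < 28|u − 9|/(4·2) = (7/2)|u − 9|, which is < ϵ once |u − 9| < (2/7)ϵ.
Take δ = min(2, (2/7)ϵ). Then 0 < |u − 9| < δ forces both bounds, so |(-6u + 2)/(u - 5) + 13| < ϵ.

δ = min(2, (2/7)ϵ)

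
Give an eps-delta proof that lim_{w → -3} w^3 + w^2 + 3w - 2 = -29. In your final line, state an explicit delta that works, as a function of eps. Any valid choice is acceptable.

delta = min(2, eps/44)

Let eps > 0 be given. We want delta > 0 such that 0 < |w + 3| < delta implies |(w^3 + w^2 + 3w - 2) + 29| < eps.
(w^3 + w^2 + 3w - 2) + 29 = w^3 + w^2 + 3w + 27 = (w + 3)(w^2 - 2w + 9).
So |(w^3 + w^2 + 3w - 2) + 29| = |w + 3|·|w^2 - 2w + 9|.
Assume first that |w + 3| < 2, so |w| < 5. Then |w^2 - 2w + 9| ≤ 5^2 + 2·5 + 9 = 44.
Hence |(w^3 + w^2 + 3w - 2) + 29| ≤ 44|w + 3| < eps provided |w + 3| < eps/44.
Take delta = min(2, eps/44). Then 0 < |w + 3| < delta gives both |w + 3| < 2 and |w + 3| < eps/44, so |(w^3 + w^2 + 3w - 2) + 29| < eps.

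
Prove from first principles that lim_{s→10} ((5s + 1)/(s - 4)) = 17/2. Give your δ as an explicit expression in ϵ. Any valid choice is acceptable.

Suppose ϵ > 0. We want δ > 0 with 0 < |s − 10| < δ ⇒ |(5s + 1)/(s - 4) − (17/2)| < ϵ.
Combining over a common denominator, (5s + 1)/(s - 4) − (17/2) = [(5s + 1)·6 − 51·(s - 4)] / [6·(s - 4)] = -21(s − 10) / (6(s - 4)).
So |(5s + 1)/(s - 4) − (17/2)| = 21|s − 10| / (6·|s − 4|).
Require δ ≤ 3, so |s − 4| ≥ |6| − |s − 10| > 6 − 3 = 3.
Hence |(5s + 1)/(s - 4) − (17/2)| < 21|s − 10|/(6·3) = (7/6)|s − 10|, which is < ϵ once |s − 10| < (6/7)ϵ.
Take δ = min(3, (6/7)ϵ). Then 0 < |s − 10| < δ forces both bounds, so |(5s + 1)/(s - 4) − (17/2)| < ϵ.

δ = min(3, (6/7)ϵ)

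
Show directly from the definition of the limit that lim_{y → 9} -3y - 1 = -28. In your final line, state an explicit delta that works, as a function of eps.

Suppose eps > 0. We need delta > 0 so that 0 < |y − 9| < delta implies |(-3y - 1) + 28| < eps.
|(-3y - 1) + 28| = |-3y + 27| = 3|y − 9|.
Thus it suffices that |y − 9| < eps/3.
Choosing delta = eps/3 gives |(-3y - 1) + 28| = 3|y − 9| < eps whenever |y − 9| < delta.

delta = eps/3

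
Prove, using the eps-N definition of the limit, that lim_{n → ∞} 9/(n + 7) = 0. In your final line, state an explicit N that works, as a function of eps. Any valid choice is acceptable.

N = 9/eps

Let eps > 0. For n ≥ 1, |9/(n + 7) − 0| = 9/(n + 7) ≤ 9/n.
We need 9/n < eps, i.e. n > 9/eps.
Take N = 9/eps. If n > N then |9/(n + 7)| ≤ 9/n < eps.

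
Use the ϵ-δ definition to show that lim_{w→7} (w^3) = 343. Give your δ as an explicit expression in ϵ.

Let ϵ > 0. We seek δ > 0 with 0 < |w − 7| < δ ⇒ |w^3 − 343| < ϵ.
Factor: w^3 − 343 = (w − 7)(w^2 + 7w + 49), so |w^3 − 343| = |w − 7|·|w^2 + 7w + 49|.
Impose δ ≤ 2 so that |w| < 9; then |w^2 + 7w + 49| ≤ 193.
Hence |w^3 − 343| ≤ 193|w − 7|, which is < ϵ once |w − 7| < ϵ/193.
Take δ = min(2, ϵ/193). If 0 < |w − 7| < δ then both bounds hold and |w^3 − 343| ≤ 193|w − 7| < 193·(ϵ/193) = ϵ.

δ = min(2, ϵ/193)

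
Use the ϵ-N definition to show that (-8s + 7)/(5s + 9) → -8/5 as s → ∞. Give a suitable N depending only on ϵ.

N = (107/25)/ϵ

Fix ϵ > 0. We seek N > 0 such that s > N implies |(-8s + 7)/(5s + 9) + 8/5| < ϵ.
(-8s + 7)/(5s + 9) + 8/5 = (5(-8s + 7) − (-8)(5s + 9)) / (5(5s + 9)) = 107/(5(5s + 9)).
For s > 0 we have 5s + 9 > 5s, so |(-8s + 7)/(5s + 9) + 8/5| = 107/(5(5s + 9)) < 107/(5·5s) = (107/25)/s.
Thus |(-8s + 7)/(5s + 9) + 8/5| < ϵ whenever s > (107/25)/ϵ.
Take N = (107/25)/ϵ. If s > N then |(-8s + 7)/(5s + 9) + 8/5| < (107/25)/s < ϵ.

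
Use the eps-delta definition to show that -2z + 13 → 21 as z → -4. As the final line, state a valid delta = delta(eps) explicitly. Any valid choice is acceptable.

Let eps > 0 be given. We need delta > 0 so that 0 < |z + 4| < delta implies |(-2z + 13) − 21| < eps.
Since (-2z + 13) − 21 = -2(z + 4), we have |(-2z + 13) − 21| = 2|z + 4|.
So 2|z + 4| < eps exactly when |z + 4| < eps/2.
Choosing delta = eps/2 gives |(-2z + 13) − 21| = 2|z + 4| < eps whenever |z + 4| < delta.

delta = eps/2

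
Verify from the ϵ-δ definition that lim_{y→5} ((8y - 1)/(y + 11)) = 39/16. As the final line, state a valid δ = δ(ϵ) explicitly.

Let ϵ > 0 be given. We want δ > 0 with 0 < |y − 5| < δ ⇒ |(8y - 1)/(y + 11) − (39/16)| < ϵ.
Combining over a common denominator, (8y - 1)/(y + 11) − (39/16) = [(8y - 1)·16 − 39·(y + 11)] / [16·(y + 11)] = 89(y − 5) / (16(y + 11)).
So |(8y - 1)/(y + 11) − (39/16)| = 89|y − 5| / (16·|y + 11|).
Restrict δ ≤ 8. Then |y − 5| < 8 gives |y + 11| = |(y − 5) + 16| ≥ 16 − 8 = 8.
Hence |(8y - 1)/(y + 11) − (39/16)| < 89|y − 5|/(16·8) = (89/128)|y − 5|, which is < ϵ once |y − 5| < (128/89)ϵ.
Take δ = min(8, (128/89)ϵ). Then 0 < |y − 5| < δ forces both bounds, so |(8y - 1)/(y + 11) − (39/16)| < ϵ.

δ = min(8, (128/89)ϵ)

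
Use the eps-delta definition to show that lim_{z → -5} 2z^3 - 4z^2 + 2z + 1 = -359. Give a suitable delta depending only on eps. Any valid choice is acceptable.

Fix eps > 0. We want delta > 0 such that 0 < |z + 5| < delta implies |(2z^3 - 4z^2 + 2z + 1) + 359| < eps.
(2z^3 - 4z^2 + 2z + 1) + 359 = 2z^3 - 4z^2 + 2z + 360 = (z + 5)(2z^2 - 14z + 72).
So |(2z^3 - 4z^2 + 2z + 1) + 359| = |z + 5|·|2z^2 - 14z + 72|.
Assume first that |z + 5| < 2, so |z| < 7. Then |2z^2 - 14z + 72| ≤ 2·7^2 + 14·7 + 72 = 268.
Hence |(2z^3 - 4z^2 + 2z + 1) + 359| ≤ 268|z + 5| < eps provided |z + 5| < eps/268.
Choosing delta = min(2, eps/268) ensures both conditions, hence |(2z^3 - 4z^2 + 2z + 1) + 359| < eps.

delta = min(2, eps/268)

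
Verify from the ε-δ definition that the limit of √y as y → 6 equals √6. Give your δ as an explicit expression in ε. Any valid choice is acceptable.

δ = min(6, √6·ε)

Let ε > 0. We want δ > 0 such that 0 < |y − 6| < δ implies |√y − √6| < ε.
Rationalise: √y − √6 = (y − 6)/(√y + √6), so |√y − √6| = |y − 6|/(√y + √6).
Restrict δ ≤ 6 so that |y − 6| < 6 forces y > 0, and then √y + √6 > √6.
Hence |√y − √6| < |y − 6|/√6, which is < ε once |y − 6| < √6·ε.
Take δ = min(6, √6·ε). If 0 < |y − 6| < δ then y > 0 and |√y − √6| < |y − 6|/√6 < ε.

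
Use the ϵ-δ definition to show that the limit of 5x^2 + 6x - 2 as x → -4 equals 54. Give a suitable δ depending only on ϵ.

Let ϵ > 0. We want δ > 0 such that 0 < |x + 4| < δ implies |(5x^2 + 6x - 2) − 54| < ϵ.
(5x^2 + 6x - 2) − 54 = 5x^2 + 6x - 56 = (x + 4)(5x - 14).
So |(5x^2 + 6x - 2) − 54| = |x + 4|·|5x - 14|.
Require δ ≤ 2. Then |x + 4| < 2 gives |x| < 6, and by the triangle inequality |5x - 14| ≤ 5·6 + 14 = 44.
Hence |(5x^2 + 6x - 2) − 54| ≤ 44|x + 4| < ϵ provided |x + 4| < ϵ/44.
Take δ = min(2, ϵ/44). Then 0 < |x + 4| < δ gives both |x + 4| < 2 and |x + 4| < ϵ/44, so |(5x^2 + 6x - 2) − 54| < ϵ.

δ = min(2, ϵ/44)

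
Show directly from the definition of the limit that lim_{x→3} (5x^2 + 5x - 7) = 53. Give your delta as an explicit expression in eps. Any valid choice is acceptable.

delta = min(1, eps/40)

Let eps > 0. We want delta > 0 such that 0 < |x − 3| < delta implies |(5x^2 + 5x - 7) − 53| < eps.
(5x^2 + 5x - 7) − 53 = 5x^2 + 5x - 60 = (x − 3)(5x + 20).
So |(5x^2 + 5x - 7) − 53| = |x − 3|·|5x + 20|.
Assume first that |x − 3| < 1, so |x| < 4. Then |5x + 20| ≤ 5·4 + 20 = 40.
Hence |(5x^2 + 5x - 7) − 53| ≤ 40|x − 3| < eps provided |x − 3| < eps/40.
Take delta = min(1, eps/40). Then 0 < |x − 3| < delta gives both |x − 3| < 1 and |x − 3| < eps/40, so |(5x^2 + 5x - 7) − 53| < eps.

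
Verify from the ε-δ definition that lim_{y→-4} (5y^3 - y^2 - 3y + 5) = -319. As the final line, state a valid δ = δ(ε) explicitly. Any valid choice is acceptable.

δ = min(1, ε/311)

Fix ε > 0. We want δ > 0 such that 0 < |y + 4| < δ implies |(5y^3 - y^2 - 3y + 5) + 319| < ε.
(5y^3 - y^2 - 3y + 5) + 319 = 5y^3 - y^2 - 3y + 324 = (y + 4)(5y^2 - 21y + 81).
So |(5y^3 - y^2 - 3y + 5) + 319| = |y + 4|·|5y^2 - 21y + 81|.
Require δ ≤ 1. Then |y + 4| < 1 gives |y| < 5, and by the triangle inequality |5y^2 - 21y + 81| ≤ 5·5^2 + 21·5 + 81 = 311.
Hence |(5y^3 - y^2 - 3y + 5) + 319| ≤ 311|y + 4| < ε provided |y + 4| < ε/311.
Choosing δ = min(1, ε/311) ensures both conditions, hence |(5y^3 - y^2 - 3y + 5) + 319| < ε.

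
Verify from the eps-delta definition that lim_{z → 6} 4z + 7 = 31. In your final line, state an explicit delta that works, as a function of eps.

Let eps > 0 be given. We need delta > 0 so that 0 < |z − 6| < delta implies |(4z + 7) − 31| < eps.
Since (4z + 7) − 31 = 4(z − 6), we have |(4z + 7) − 31| = 4|z − 6|.
So 4|z − 6| < eps exactly when |z − 6| < eps/4.
Take delta = eps/4. If 0 < |z − 6| < delta then |(4z + 7) − 31| = 4|z − 6| < 4·(eps/4) = eps.

delta = eps/4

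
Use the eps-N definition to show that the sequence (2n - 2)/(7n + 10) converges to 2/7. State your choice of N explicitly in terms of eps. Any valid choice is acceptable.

N = (34/49)/eps

Fix eps > 0. For n ≥ 1, |(2n - 2)/(7n + 10) − (2/7)| = |-34|/(7(7n + 10)) = 34/(7(7n + 10)).
Since 7n + 10 ≥ 7n for n ≥ 1, this is ≤ 34/(7·7n) = (34/49)/n.
So |(2n - 2)/(7n + 10) − (2/7)| < eps whenever n > (34/49)/eps.
Take N = (34/49)/eps. If n > N then |(2n - 2)/(7n + 10) − (2/7)| ≤ (34/49)/n < eps.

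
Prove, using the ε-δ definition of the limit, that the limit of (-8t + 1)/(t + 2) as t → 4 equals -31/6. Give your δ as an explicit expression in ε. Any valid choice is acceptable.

Let ε > 0. We want δ > 0 with 0 < |t − 4| < δ ⇒ |(-8t + 1)/(t + 2) + 31/6| < ε.
Combining over a common denominator, (-8t + 1)/(t + 2) + 31/6 = [(-8t + 1)·6 − (-31)·(t + 2)] / [6·(t + 2)] = -17(t − 4) / (6(t + 2)).
So |(-8t + 1)/(t + 2) + 31/6| = 17|t − 4| / (6·|t + 2|).
Require δ ≤ 3, so |t + 2| ≥ |6| − |t − 4| > 6 − 3 = 3.
Hence |(-8t + 1)/(t + 2) + 31/6| < 17|t − 4|/(6·3) = (17/18)|t − 4|, which is < ε once |t − 4| < (18/17)ε.
Take δ = min(3, (18/17)ε). Then 0 < |t − 4| < δ forces both bounds, so |(-8t + 1)/(t + 2) + 31/6| < ε.

δ = min(3, (18/17)ε)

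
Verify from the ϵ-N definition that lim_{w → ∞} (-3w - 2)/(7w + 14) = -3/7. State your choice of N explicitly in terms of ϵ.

Fix ϵ > 0. We seek N > 0 such that w > N implies |(-3w - 2)/(7w + 14) + 3/7| < ϵ.
(-3w - 2)/(7w + 14) + 3/7 = (7(-3w - 2) − (-3)(7w + 14)) / (7(7w + 14)) = 28/(7(7w + 14)).
For w > 0 we have 7w + 14 > 7w, so |(-3w - 2)/(7w + 14) + 3/7| = 28/(7(7w + 14)) < 28/(7·7w) = (4/7)/w.
Thus |(-3w - 2)/(7w + 14) + 3/7| < ϵ whenever w > (4/7)/ϵ.
Take N = (4/7)/ϵ. If w > N then |(-3w - 2)/(7w + 14) + 3/7| < (4/7)/w < ϵ.

N = (4/7)/ϵ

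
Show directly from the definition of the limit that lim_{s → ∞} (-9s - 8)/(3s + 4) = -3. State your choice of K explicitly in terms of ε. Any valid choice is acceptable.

Let ε > 0 be given. We seek K > 0 such that s > K implies |(-9s - 8)/(3s + 4) + 3| < ε.
(-9s - 8)/(3s + 4) + 3 = (3(-9s - 8) − (-9)(3s + 4)) / (3(3s + 4)) = 12/(3(3s + 4)).
For s > 0 we have 3s + 4 > 3s, so |(-9s - 8)/(3s + 4) + 3| = 12/(3(3s + 4)) < 12/(3·3s) = (4/3)/s.
Thus |(-9s - 8)/(3s + 4) + 3| < ε whenever s > (4/3)/ε.
Take K = (4/3)/ε. If s > K then |(-9s - 8)/(3s + 4) + 3| < (4/3)/s < ε.

K = (4/3)/ε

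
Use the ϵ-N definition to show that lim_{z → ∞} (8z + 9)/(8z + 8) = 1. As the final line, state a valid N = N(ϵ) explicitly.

N = (1/8)/ϵ

Let ϵ > 0 be given. We seek N > 0 such that z > N implies |(8z + 9)/(8z + 8) − 1| < ϵ.
(8z + 9)/(8z + 8) − 1 = (8(8z + 9) − 8(8z + 8)) / (8(8z + 8)) = 8/(8(8z + 8)).
For z > 0 we have 8z + 8 > 8z, so |(8z + 9)/(8z + 8) − 1| = 8/(8(8z + 8)) < 8/(8·8z) = (1/8)/z.
Thus |(8z + 9)/(8z + 8) − 1| < ϵ whenever z > (1/8)/ϵ.
Take N = (1/8)/ϵ. If z > N then |(8z + 9)/(8z + 8) − 1| < (1/8)/z < ϵ.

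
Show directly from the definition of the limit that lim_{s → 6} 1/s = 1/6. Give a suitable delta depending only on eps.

Fix eps > 0. We seek delta > 0 such that 0 < |s − 6| < delta implies |1/s − (1/6)| < eps.
|1/s − (1/6)| = |6 − s|/(6·|s|) = |s − 6|/(6|s|).
Require delta ≤ 3 so that |s| > 6 − 3 = 3, hence 6|s| > 18.
Then |1/s − (1/6)| < |s − 6|/18, which is < eps when |s − 6| < 18eps.
Take delta = min(3, 18eps). Then 0 < |s − 6| < delta gives both |s − 6| < 3 and |s − 6| < 18eps, so |1/s − (1/6)| < eps.

delta = min(3, 18eps)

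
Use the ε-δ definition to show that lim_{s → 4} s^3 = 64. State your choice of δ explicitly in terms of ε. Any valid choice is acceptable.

δ = min(1, ε/61)

Let ε > 0 be given. We seek δ > 0 with 0 < |s − 4| < δ ⇒ |s^3 − 64| < ε.
Factor: s^3 − 64 = (s − 4)(s^2 + 4s + 16), so |s^3 − 64| = |s − 4|·|s^2 + 4s + 16|.
Impose δ ≤ 1 so that |s| < 5; then |s^2 + 4s + 16| ≤ 61.
Hence |s^3 − 64| ≤ 61|s − 4|, which is < ε once |s − 4| < ε/61.
Take δ = min(1, ε/61). If 0 < |s − 4| < δ then both bounds hold and |s^3 − 64| ≤ 61|s − 4| < 61·(ε/61) = ε.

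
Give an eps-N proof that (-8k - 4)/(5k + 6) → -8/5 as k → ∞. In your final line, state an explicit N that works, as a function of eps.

Suppose eps > 0. For k ≥ 1, |(-8k - 4)/(5k + 6) + 8/5| = |28|/(5(5k + 6)) = 28/(5(5k + 6)).
Since 5k + 6 ≥ 5k for k ≥ 1, this is ≤ 28/(5·5k) = (28/25)/k.
So |(-8k - 4)/(5k + 6) + 8/5| < eps whenever k > (28/25)/eps.
Take N = (28/25)/eps. If k > N then |(-8k - 4)/(5k + 6) + 8/5| ≤ (28/25)/k < eps.

N = (28/25)/eps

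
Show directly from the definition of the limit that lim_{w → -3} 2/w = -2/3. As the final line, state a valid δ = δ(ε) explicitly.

Let ε > 0. We seek δ > 0 such that 0 < |w + 3| < δ implies |2/w + 2/3| < ε.
|2/w + 2/3| = 2·|-3 − w|/(3·|w|) = 2|w + 3|/(3|w|).
Require δ ≤ 3/2 so that |w| > 3 − 3/2 = 3/2, hence 3|w| > 9/2.
Then |2/w + 2/3| < 2|w + 3|/(9/2), which is < ε when |w + 3| < (9/4)ε.
Take δ = min(3/2, (9/4)ε). Then 0 < |w + 3| < δ gives both |w + 3| < 3/2 and |w + 3| < (9/4)ε, so |2/w + 2/3| < ε.

δ = min(3/2, (9/4)ε)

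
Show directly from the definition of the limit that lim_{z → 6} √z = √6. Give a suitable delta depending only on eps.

delta = min(6, √6·eps)

Fix eps > 0. We want delta > 0 such that 0 < |z − 6| < delta implies |√z − √6| < eps.
Multiplying by the conjugate, |√z − √6| = |z − 6|/(√z + √6).
Restrict delta ≤ 6 so that |z − 6| < 6 forces z > 0, and then √z + √6 > √6.
Hence |√z − √6| < |z − 6|/√6, which is < eps once |z − 6| < √6·eps.
Take delta = min(6, √6·eps). If 0 < |z − 6| < delta then z > 0 and |√z − √6| < |z − 6|/√6 < eps.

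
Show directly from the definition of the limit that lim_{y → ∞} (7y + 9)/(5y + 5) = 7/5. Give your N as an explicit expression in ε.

N = (2/5)/ε

Let ε > 0 be given. We seek N > 0 such that y > N implies |(7y + 9)/(5y + 5) − (7/5)| < ε.
(7y + 9)/(5y + 5) − (7/5) = (5(7y + 9) − 7(5y + 5)) / (5(5y + 5)) = 10/(5(5y + 5)).
For y > 0 we have 5y + 5 > 5y, so |(7y + 9)/(5y + 5) − (7/5)| = 10/(5(5y + 5)) < 10/(5·5y) = (2/5)/y.
Thus |(7y + 9)/(5y + 5) − (7/5)| < ε whenever y > (2/5)/ε.
Take N = (2/5)/ε. If y > N then |(7y + 9)/(5y + 5) − (7/5)| < (2/5)/y < ε.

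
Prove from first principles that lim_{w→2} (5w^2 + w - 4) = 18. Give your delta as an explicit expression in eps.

Let eps > 0 be given. We want delta > 0 such that 0 < |w − 2| < delta implies |(5w^2 + w - 4) − 18| < eps.
(5w^2 + w - 4) − 18 = 5w^2 + w - 22 = (w − 2)(5w + 11).
So |(5w^2 + w - 4) − 18| = |w − 2|·|5w + 11|.
Assume first that |w − 2| < 1, so |w| < 3. Then |5w + 11| ≤ 5·3 + 11 = 26.
Hence |(5w^2 + w - 4) − 18| ≤ 26|w − 2| < eps provided |w − 2| < eps/26.
Choosing delta = min(1, eps/26) ensures both conditions, hence |(5w^2 + w - 4) − 18| < eps.

delta = min(1, eps/26)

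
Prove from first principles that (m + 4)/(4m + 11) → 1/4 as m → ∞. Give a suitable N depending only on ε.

Suppose ε > 0. For m ≥ 1, |(m + 4)/(4m + 11) − (1/4)| = |5|/(4(4m + 11)) = 5/(4(4m + 11)).
Since 4m + 11 ≥ 4m for m ≥ 1, this is ≤ 5/(4·4m) = (5/16)/m.
So |(m + 4)/(4m + 11) − (1/4)| < ε whenever m > (5/16)/ε.
Take N = (5/16)/ε. If m > N then |(m + 4)/(4m + 11) − (1/4)| ≤ (5/16)/m < ε.

N = (5/16)/ε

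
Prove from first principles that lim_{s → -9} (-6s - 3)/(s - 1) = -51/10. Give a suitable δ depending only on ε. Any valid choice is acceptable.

δ = min(5, (50/9)ε)

Suppose ε > 0. We want δ > 0 with 0 < |s + 9| < δ ⇒ |(-6s - 3)/(s - 1) + 51/10| < ε.
Combining over a common denominator, (-6s - 3)/(s - 1) + 51/10 = [(-6s - 3)·(-10) − 51·(s - 1)] / [(-10)·(s - 1)] = 9(s + 9) / ((-10)(s - 1)).
So |(-6s - 3)/(s - 1) + 51/10| = 9|s + 9| / (10·|s − 1|).
Require δ ≤ 5, so |s − 1| ≥ |-10| − |s + 9| > 10 − 5 = 5.
Hence |(-6s - 3)/(s - 1) + 51/10| < 9|s + 9|/(10·5) = (9/50)|s + 9|, which is < ε once |s + 9| < (50/9)ε.
Take δ = min(5, (50/9)ε). Then 0 < |s + 9| < δ forces both bounds, so |(-6s - 3)/(s - 1) + 51/10| < ε.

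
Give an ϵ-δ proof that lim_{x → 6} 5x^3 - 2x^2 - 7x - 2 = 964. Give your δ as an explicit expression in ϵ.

Suppose ϵ > 0. We want δ > 0 such that 0 < |x − 6| < δ implies |(5x^3 - 2x^2 - 7x - 2) − 964| < ϵ.
(5x^3 - 2x^2 - 7x - 2) − 964 = 5x^3 - 2x^2 - 7x - 966 = (x − 6)(5x^2 + 28x + 161).
So |(5x^3 - 2x^2 - 7x - 2) − 964| = |x − 6|·|5x^2 + 28x + 161|.
Assume first that |x − 6| < 1, so |x| < 7. Then |5x^2 + 28x + 161| ≤ 5·7^2 + 28·7 + 161 = 602.
Hence |(5x^3 - 2x^2 - 7x - 2) − 964| ≤ 602|x − 6| < ϵ provided |x − 6| < ϵ/602.
Take δ = min(1, ϵ/602). Then 0 < |x − 6| < δ gives both |x − 6| < 1 and |x − 6| < ϵ/602, so |(5x^3 - 2x^2 - 7x - 2) − 964| < ϵ.

δ = min(1, ϵ/602)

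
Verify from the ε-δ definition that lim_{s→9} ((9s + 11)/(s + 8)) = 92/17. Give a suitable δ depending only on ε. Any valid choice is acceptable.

Fix ε > 0. We want δ > 0 with 0 < |s − 9| < δ ⇒ |(9s + 11)/(s + 8) − (92/17)| < ε.
Combining over a common denominator, (9s + 11)/(s + 8) − (92/17) = [(9s + 11)·17 − 92·(s + 8)] / [17·(s + 8)] = 61(s − 9) / (17(s + 8)).
So |(9s + 11)/(s + 8) − (92/17)| = 61|s − 9| / (17·|s + 8|).
Restrict δ ≤ 17/2. Then |s − 9| < 17/2 gives |s + 8| = |(s − 9) + 17| ≥ 17 − 17/2 = 17/2.
Hence |(9s + 11)/(s + 8) − (92/17)| < 61|s − 9|/(17·(17/2)) = (122/289)|s − 9|, which is < ε once |s − 9| < (289/122)ε.
Take δ = min(17/2, (289/122)ε). Then 0 < |s − 9| < δ forces both bounds, so |(9s + 11)/(s + 8) − (92/17)| < ε.

δ = min(17/2, (289/122)ε)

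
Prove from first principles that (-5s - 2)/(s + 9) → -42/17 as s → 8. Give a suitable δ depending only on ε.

Let ε > 0. We want δ > 0 with 0 < |s − 8| < δ ⇒ |(-5s - 2)/(s + 9) + 42/17| < ε.
Combining over a common denominator, (-5s - 2)/(s + 9) + 42/17 = [(-5s - 2)·17 − (-42)·(s + 9)] / [17·(s + 9)] = -43(s − 8) / (17(s + 9)).
So |(-5s - 2)/(s + 9) + 42/17| = 43|s − 8| / (17·|s + 9|).
Require δ ≤ 17/2, so |s + 9| ≥ |17| − |s − 8| > 17 − 17/2 = 17/2.
Hence |(-5s - 2)/(s + 9) + 42/17| < 43|s − 8|/(17·(17/2)) = (86/289)|s − 8|, which is < ε once |s − 8| < (289/86)ε.
Take δ = min(17/2, (289/86)ε). Then 0 < |s − 8| < δ forces both bounds, so |(-5s - 2)/(s + 9) + 42/17| < ε.

δ = min(17/2, (289/86)ε)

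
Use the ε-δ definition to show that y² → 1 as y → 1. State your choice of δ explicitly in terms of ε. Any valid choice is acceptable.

δ = min(1, ε/3)

Let ε > 0 be given. We seek δ > 0 with 0 < |y − 1| < δ ⇒ |y² − 1| < ε.
Factor: y² − 1 = (y − 1)(y + 1), so |y² − 1| = |y − 1|·|y + 1|.
Restrict δ ≤ 1. Then |y − 1| < 1 gives |y| < 2, so by the triangle inequality |y + 1| ≤ 2 + 1 = 3.
Hence |y² − 1| ≤ 3|y − 1|, which is < ε once |y − 1| < ε/3.
Take δ = min(1, ε/3). If 0 < |y − 1| < δ then both bounds hold and |y² − 1| ≤ 3|y − 1| < 3·(ε/3) = ε.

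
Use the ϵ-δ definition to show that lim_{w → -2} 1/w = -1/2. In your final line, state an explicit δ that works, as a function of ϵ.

δ = min(1, 2ϵ)

Let ϵ > 0 be given. We seek δ > 0 such that 0 < |w + 2| < δ implies |1/w + 1/2| < ϵ.
|1/w + 1/2| = |-2 − w|/(2·|w|) = |w + 2|/(2|w|).
Require δ ≤ 1 so that |w| > 2 − 1 = 1, hence 2|w| > 2.
Then |1/w + 1/2| < |w + 2|/2, which is < ϵ when |w + 2| < 2ϵ.
Take δ = min(1, 2ϵ). Then 0 < |w + 2| < δ gives both |w + 2| < 1 and |w + 2| < 2ϵ, so |1/w + 1/2| < ϵ.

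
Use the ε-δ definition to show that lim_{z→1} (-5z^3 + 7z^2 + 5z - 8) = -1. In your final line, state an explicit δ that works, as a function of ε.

δ = min(1, ε/31)

Let ε > 0 be given. We want δ > 0 such that 0 < |z − 1| < δ implies |(-5z^3 + 7z^2 + 5z - 8) + 1| < ε.
(-5z^3 + 7z^2 + 5z - 8) + 1 = -5z^3 + 7z^2 + 5z - 7 = (z − 1)(-5z^2 + 2z + 7).
So |(-5z^3 + 7z^2 + 5z - 8) + 1| = |z − 1|·|-5z^2 + 2z + 7|.
Require δ ≤ 1. Then |z − 1| < 1 gives |z| < 2, and by the triangle inequality |-5z^2 + 2z + 7| ≤ 5·2^2 + 2·2 + 7 = 31.
Hence |(-5z^3 + 7z^2 + 5z - 8) + 1| ≤ 31|z − 1| < ε provided |z − 1| < ε/31.
Take δ = min(1, ε/31). Then 0 < |z − 1| < δ gives both |z − 1| < 1 and |z − 1| < ε/31, so |(-5z^3 + 7z^2 + 5z - 8) + 1| < ε.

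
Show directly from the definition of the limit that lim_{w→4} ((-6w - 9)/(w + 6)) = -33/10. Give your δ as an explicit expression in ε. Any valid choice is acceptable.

δ = min(5, (50/27)ε)

Suppose ε > 0. We want δ > 0 with 0 < |w − 4| < δ ⇒ |(-6w - 9)/(w + 6) + 33/10| < ε.
Combining over a common denominator, (-6w - 9)/(w + 6) + 33/10 = [(-6w - 9)·10 − (-33)·(w + 6)] / [10·(w + 6)] = -27(w − 4) / (10(w + 6)).
So |(-6w - 9)/(w + 6) + 33/10| = 27|w − 4| / (10·|w + 6|).
Restrict δ ≤ 5. Then |w − 4| < 5 gives |w + 6| = |(w − 4) + 10| ≥ 10 − 5 = 5.
Hence |(-6w - 9)/(w + 6) + 33/10| < 27|w − 4|/(10·5) = (27/50)|w − 4|, which is < ε once |w − 4| < (50/27)ε.
Take δ = min(5, (50/27)ε). Then 0 < |w − 4| < δ forces both bounds, so |(-6w - 9)/(w + 6) + 33/10| < ε.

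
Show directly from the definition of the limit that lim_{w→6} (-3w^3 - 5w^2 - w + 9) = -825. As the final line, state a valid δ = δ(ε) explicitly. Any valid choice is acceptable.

Suppose ε > 0. We want δ > 0 such that 0 < |w − 6| < δ implies |(-3w^3 - 5w^2 - w + 9) + 825| < ε.
(-3w^3 - 5w^2 - w + 9) + 825 = -3w^3 - 5w^2 - w + 834 = (w − 6)(-3w^2 - 23w - 139).
So |(-3w^3 - 5w^2 - w + 9) + 825| = |w − 6|·|-3w^2 - 23w - 139|.
Assume first that |w − 6| < 1, so |w| < 7. Then |-3w^2 - 23w - 139| ≤ 3·7^2 + 23·7 + 139 = 447.
Hence |(-3w^3 - 5w^2 - w + 9) + 825| ≤ 447|w − 6| < ε provided |w − 6| < ε/447.
Choosing δ = min(1, ε/447) ensures both conditions, hence |(-3w^3 - 5w^2 - w + 9) + 825| < ε.

δ = min(1, ε/447)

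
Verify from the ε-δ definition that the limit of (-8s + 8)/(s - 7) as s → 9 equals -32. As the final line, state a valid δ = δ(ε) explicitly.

Let ε > 0 be given. We want δ > 0 with 0 < |s − 9| < δ ⇒ |(-8s + 8)/(s - 7) + 32| < ε.
Combining over a common denominator, (-8s + 8)/(s - 7) + 32 = [(-8s + 8)·2 − (-64)·(s - 7)] / [2·(s - 7)] = 48(s − 9) / (2(s - 7)).
So |(-8s + 8)/(s - 7) + 32| = 48|s − 9| / (2·|s − 7|).
Restrict δ ≤ 1. Then |s − 9| < 1 gives |s − 7| = |(s − 9) + 2| ≥ 2 − 1 = 1.
Hence |(-8s + 8)/(s - 7) + 32| < 48|s − 9|/(2·1) = 24|s − 9|, which is < ε once |s − 9| < (1/24)ε.
Take δ = min(1, (1/24)ε). Then 0 < |s − 9| < δ forces both bounds, so |(-8s + 8)/(s - 7) + 32| < ε.

δ = min(1, (1/24)ε)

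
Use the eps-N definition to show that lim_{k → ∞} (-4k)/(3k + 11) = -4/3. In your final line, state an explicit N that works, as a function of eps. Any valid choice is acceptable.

N = (44/9)/eps

Suppose eps > 0. For k ≥ 1, |(-4k)/(3k + 11) + 4/3| = |44|/(3(3k + 11)) = 44/(3(3k + 11)).
Since 3k + 11 ≥ 3k for k ≥ 1, this is ≤ 44/(3·3k) = (44/9)/k.
So |(-4k)/(3k + 11) + 4/3| < eps whenever k > (44/9)/eps.
Take N = (44/9)/eps. If k > N then |(-4k)/(3k + 11) + 4/3| ≤ (44/9)/k < eps.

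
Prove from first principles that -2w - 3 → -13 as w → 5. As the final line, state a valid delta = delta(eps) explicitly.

Let eps > 0. We need delta > 0 so that 0 < |w − 5| < delta implies |(-2w - 3) + 13| < eps.
Since (-2w - 3) + 13 = -2(w − 5), we have |(-2w - 3) + 13| = 2|w − 5|.
So 2|w − 5| < eps exactly when |w − 5| < eps/2.
Take delta = eps/2. If 0 < |w − 5| < delta then |(-2w - 3) + 13| = 2|w − 5| < 2·(eps/2) = eps.

delta = eps/2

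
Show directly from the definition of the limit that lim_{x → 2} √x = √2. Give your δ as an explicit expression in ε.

Let ε > 0. We want δ > 0 such that 0 < |x − 2| < δ implies |√x − √2| < ε.
Rationalise: √x − √2 = (x − 2)/(√x + √2), so |√x − √2| = |x − 2|/(√x + √2).
Restrict δ ≤ 2 so that |x − 2| < 2 forces x > 0, and then √x + √2 > √2.
Hence |√x − √2| < |x − 2|/√2, which is < ε once |x − 2| < √2·ε.
Take δ = min(2, √2·ε). If 0 < |x − 2| < δ then x > 0 and |√x − √2| < |x − 2|/√2 < ε.

δ = min(2, √2·ε)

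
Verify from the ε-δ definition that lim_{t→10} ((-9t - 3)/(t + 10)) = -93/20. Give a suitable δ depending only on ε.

Suppose ε > 0. We want δ > 0 with 0 < |t − 10| < δ ⇒ |(-9t - 3)/(t + 10) + 93/20| < ε.
Combining over a common denominator, (-9t - 3)/(t + 10) + 93/20 = [(-9t - 3)·20 − (-93)·(t + 10)] / [20·(t + 10)] = -87(t − 10) / (20(t + 10)).
So |(-9t - 3)/(t + 10) + 93/20| = 87|t − 10| / (20·|t + 10|).
Require δ ≤ 10, so |t + 10| ≥ |20| − |t − 10| > 20 − 10 = 10.
Hence |(-9t - 3)/(t + 10) + 93/20| < 87|t − 10|/(20·10) = (87/200)|t − 10|, which is < ε once |t − 10| < (200/87)ε.
Take δ = min(10, (200/87)ε). Then 0 < |t − 10| < δ forces both bounds, so |(-9t - 3)/(t + 10) + 93/20| < ε.

δ = min(10, (200/87)ε)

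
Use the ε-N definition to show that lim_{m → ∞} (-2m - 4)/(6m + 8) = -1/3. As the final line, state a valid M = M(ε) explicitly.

Let ε > 0. For m ≥ 1, |(-2m - 4)/(6m + 8) + 1/3| = |-8|/(6(6m + 8)) = 8/(6(6m + 8)).
Since 6m + 8 ≥ 6m for m ≥ 1, this is ≤ 8/(6·6m) = (2/9)/m.
So |(-2m - 4)/(6m + 8) + 1/3| < ε whenever m > (2/9)/ε.
Take M = (2/9)/ε. If m > M then |(-2m - 4)/(6m + 8) + 1/3| ≤ (2/9)/m < ε.

M = (2/9)/ε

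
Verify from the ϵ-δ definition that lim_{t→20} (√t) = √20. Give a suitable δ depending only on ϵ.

δ = min(20, √20·ϵ)

Suppose ϵ > 0. We want δ > 0 such that 0 < |t − 20| < δ implies |√t − √20| < ϵ.
Multiplying by the conjugate, |√t − √20| = |t − 20|/(√t + √20).
Restrict δ ≤ 20 so that |t − 20| < 20 forces t > 0, and then √t + √20 > √20.
Hence |√t − √20| < |t − 20|/√20, which is < ϵ once |t − 20| < √20·ϵ.
Take δ = min(20, √20·ϵ). If 0 < |t − 20| < δ then t > 0 and |√t − √20| < |t − 20|/√20 < ϵ.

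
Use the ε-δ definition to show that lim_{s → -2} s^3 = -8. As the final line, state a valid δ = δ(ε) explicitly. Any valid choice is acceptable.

Let ε > 0. We seek δ > 0 with 0 < |s + 2| < δ ⇒ |s^3 + 8| < ε.
Factor: s^3 + 8 = (s + 2)(s^2 - 2s + 4), so |s^3 + 8| = |s + 2|·|s^2 - 2s + 4|.
Impose δ ≤ 2 so that |s| < 4; then |s^2 - 2s + 4| ≤ 28.
Hence |s^3 + 8| ≤ 28|s + 2|, which is < ε once |s + 2| < ε/28.
Take δ = min(2, ε/28). If 0 < |s + 2| < δ then both bounds hold and |s^3 + 8| ≤ 28|s + 2| < 28·(ε/28) = ε.

δ = min(2, ε/28)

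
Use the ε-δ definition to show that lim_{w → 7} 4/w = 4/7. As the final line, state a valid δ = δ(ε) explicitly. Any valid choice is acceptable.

δ = min(7/2, (49/8)ε)

Let ε > 0 be given. We seek δ > 0 such that 0 < |w − 7| < δ implies |4/w − (4/7)| < ε.
|4/w − (4/7)| = 4·|7 − w|/(7·|w|) = 4|w − 7|/(7|w|).
Require δ ≤ 7/2 so that |w| > 7 − 7/2 = 7/2, hence 7|w| > 49/2.
Then |4/w − (4/7)| < 4|w − 7|/(49/2), which is < ε when |w − 7| < (49/8)ε.
Take δ = min(7/2, (49/8)ε). Then 0 < |w − 7| < δ gives both |w − 7| < 7/2 and |w − 7| < (49/8)ε, so |4/w − (4/7)| < ε.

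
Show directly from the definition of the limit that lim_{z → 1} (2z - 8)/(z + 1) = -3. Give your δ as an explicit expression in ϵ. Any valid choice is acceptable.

δ = min(1, (1/5)ϵ)

Suppose ϵ > 0. We want δ > 0 with 0 < |z − 1| < δ ⇒ |(2z - 8)/(z + 1) + 3| < ϵ.
Combining over a common denominator, (2z - 8)/(z + 1) + 3 = [(2z - 8)·2 − (-6)·(z + 1)] / [2·(z + 1)] = 10(z − 1) / (2(z + 1)).
So |(2z - 8)/(z + 1) + 3| = 10|z − 1| / (2·|z + 1|).
Require δ ≤ 1, so |z + 1| ≥ |2| − |z − 1| > 2 − 1 = 1.
Hence |(2z - 8)/(z + 1) + 3| < 10|z − 1|/(2·1) = 5|z − 1|, which is < ϵ once |z − 1| < (1/5)ϵ.
Take δ = min(1, (1/5)ϵ). Then 0 < |z − 1| < δ forces both bounds, so |(2z - 8)/(z + 1) + 3| < ϵ.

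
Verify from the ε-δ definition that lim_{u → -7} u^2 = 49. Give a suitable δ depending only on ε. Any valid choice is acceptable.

δ = min(2, ε/16)

Suppose ε > 0. We seek δ > 0 with 0 < |u + 7| < δ ⇒ |u^2 − 49| < ε.
Factor: u^2 − 49 = (u + 7)(u - 7), so |u^2 − 49| = |u + 7|·|u - 7|.
Restrict δ ≤ 2. Then |u + 7| < 2 gives |u| < 9, so by the triangle inequality |u - 7| ≤ 9 + 7 = 16.
Hence |u^2 − 49| ≤ 16|u + 7|, which is < ε once |u + 7| < ε/16.
Take δ = min(2, ε/16). If 0 < |u + 7| < δ then both bounds hold and |u^2 − 49| ≤ 16|u + 7| < 16·(ε/16) = ε.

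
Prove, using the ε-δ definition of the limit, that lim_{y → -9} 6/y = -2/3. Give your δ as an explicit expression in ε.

δ = min(9/2, (27/4)ε)

Let ε > 0 be given. We seek δ > 0 such that 0 < |y + 9| < δ implies |6/y + 2/3| < ε.
|6/y + 2/3| = 6·|-9 − y|/(9·|y|) = 6|y + 9|/(9|y|).
Restrict δ ≤ 9/2. Then |y + 9| < 9/2 gives |y| > 9/2, so 9|y| > 81/2.
Then |6/y + 2/3| < 6|y + 9|/(81/2), which is < ε when |y + 9| < (27/4)ε.
Take δ = min(9/2, (27/4)ε). Then 0 < |y + 9| < δ gives both |y + 9| < 9/2 and |y + 9| < (27/4)ε, so |6/y + 2/3| < ε.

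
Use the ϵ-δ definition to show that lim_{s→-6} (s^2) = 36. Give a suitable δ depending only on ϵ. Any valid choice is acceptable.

δ = min(2, ϵ/14)

Suppose ϵ > 0. We seek δ > 0 with 0 < |s + 6| < δ ⇒ |s^2 − 36| < ϵ.
Factor: s^2 − 36 = (s + 6)(s - 6), so |s^2 − 36| = |s + 6|·|s - 6|.
Impose δ ≤ 2 so that |s| < 8; then |s - 6| ≤ 14.
Hence |s^2 − 36| ≤ 14|s + 6|, which is < ϵ once |s + 6| < ϵ/14.
Take δ = min(2, ϵ/14). If 0 < |s + 6| < δ then both bounds hold and |s^2 − 36| ≤ 14|s + 6| < 14·(ϵ/14) = ϵ.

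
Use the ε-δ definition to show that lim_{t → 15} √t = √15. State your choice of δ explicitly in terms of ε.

Suppose ε > 0. We want δ > 0 such that 0 < |t − 15| < δ implies |√t − √15| < ε.
Rationalise: √t − √15 = (t − 15)/(√t + √15), so |√t − √15| = |t − 15|/(√t + √15).
Restrict δ ≤ 15 so that |t − 15| < 15 forces t > 0, and then √t + √15 > √15.
Hence |√t − √15| < |t − 15|/√15, which is < ε once |t − 15| < √15·ε.
Take δ = min(15, √15·ε). If 0 < |t − 15| < δ then t > 0 and |√t − √15| < |t − 15|/√15 < ε.

δ = min(15, √15·ε)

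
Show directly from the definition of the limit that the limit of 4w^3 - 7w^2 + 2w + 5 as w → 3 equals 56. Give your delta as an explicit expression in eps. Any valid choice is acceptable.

Suppose eps > 0. We want delta > 0 such that 0 < |w − 3| < delta implies |(4w^3 - 7w^2 + 2w + 5) − 56| < eps.
(4w^3 - 7w^2 + 2w + 5) − 56 = 4w^3 - 7w^2 + 2w - 51 = (w − 3)(4w^2 + 5w + 17).
So |(4w^3 - 7w^2 + 2w + 5) − 56| = |w − 3|·|4w^2 + 5w + 17|.
Require delta ≤ 1. Then |w − 3| < 1 gives |w| < 4, and by the triangle inequality |4w^2 + 5w + 17| ≤ 4·4^2 + 5·4 + 17 = 101.
Hence |(4w^3 - 7w^2 + 2w + 5) − 56| ≤ 101|w − 3| < eps provided |w − 3| < eps/101.
Take delta = min(1, eps/101). Then 0 < |w − 3| < delta gives both |w − 3| < 1 and |w − 3| < eps/101, so |(4w^3 - 7w^2 + 2w + 5) − 56| < eps.

delta = min(1, eps/101)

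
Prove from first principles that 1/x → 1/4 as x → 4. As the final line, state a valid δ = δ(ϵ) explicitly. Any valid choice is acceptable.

Suppose ϵ > 0. We seek δ > 0 such that 0 < |x − 4| < δ implies |1/x − (1/4)| < ϵ.
|1/x − (1/4)| = |4 − x|/(4·|x|) = |x − 4|/(4|x|).
Restrict δ ≤ 2. Then |x − 4| < 2 gives |x| > 2, so 4|x| > 8.
Then |1/x − (1/4)| < |x − 4|/8, which is < ϵ when |x − 4| < 8ϵ.
Take δ = min(2, 8ϵ). Then 0 < |x − 4| < δ gives both |x − 4| < 2 and |x − 4| < 8ϵ, so |1/x − (1/4)| < ϵ.

δ = min(2, 8ϵ)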